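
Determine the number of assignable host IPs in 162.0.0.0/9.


Host bits = 32 - 9 = 23
Total addresses = 2^23 = 8388608
Usable = total - 2 (network and broadcast)
Usable hosts: 8388606


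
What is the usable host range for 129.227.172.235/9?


Network: 129.128.0.0
Broadcast: 129.255.255.255
First usable = network + 1
Last usable = broadcast - 1
Range: 129.128.0.1 to 129.255.255.254


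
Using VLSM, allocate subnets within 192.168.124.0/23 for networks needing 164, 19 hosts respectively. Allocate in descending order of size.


164 hosts -> /24 (254 usable): 192.168.124.0/24
19 hosts -> /27 (30 usable): 192.168.125.0/27
Allocation: 192.168.124.0/24 (164 hosts, 254 usable); 192.168.125.0/27 (19 hosts, 30 usable)


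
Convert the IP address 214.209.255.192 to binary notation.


214 = 11010110
209 = 11010001
255 = 11111111
192 = 11000000
Binary: 11010110.11010001.11111111.11000000


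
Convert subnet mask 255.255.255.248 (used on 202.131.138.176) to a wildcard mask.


Subnet mask: 255.255.255.248
Wildcard = 255.255.255.255 - subnet mask
255 - 255 = 0
255 - 255 = 0
255 - 255 = 0
255 - 248 = 7
Wildcard: 0.0.0.7


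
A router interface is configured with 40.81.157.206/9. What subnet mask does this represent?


/9 means 9 network bits, 23 host bits
Binary: 11111111100000000000000000000000
Mask: 255.128.0.0


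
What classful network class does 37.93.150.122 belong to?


First octet: 37
Binary: 00100101
0xxxxxxx -> Class A (1-126)
Class A, default mask 255.0.0.0 (/8)


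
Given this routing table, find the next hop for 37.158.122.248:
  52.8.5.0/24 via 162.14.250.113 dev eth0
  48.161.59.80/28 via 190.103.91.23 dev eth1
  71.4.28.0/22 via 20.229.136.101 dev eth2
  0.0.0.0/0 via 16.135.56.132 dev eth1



Longest prefix match for 37.158.122.248:
  /24 52.8.5.0: no
  /28 48.161.59.80: no
  /22 71.4.28.0: no
  /0 0.0.0.0: MATCH
Selected: next-hop 16.135.56.132 via eth1 (matched /0)


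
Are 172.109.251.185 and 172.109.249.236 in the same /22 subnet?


Mask: 255.255.252.0
172.109.251.185 AND mask = 172.109.248.0
172.109.249.236 AND mask = 172.109.248.0
Yes, same subnet (172.109.248.0)


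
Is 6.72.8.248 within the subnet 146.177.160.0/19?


Subnet network: 146.177.160.0
Test IP AND mask: 6.72.0.0
No, 6.72.8.248 is not in 146.177.160.0/19


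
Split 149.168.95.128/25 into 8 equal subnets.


New prefix = 25 + 3 = 28
Each subnet has 16 addresses
  149.168.95.128/28
  149.168.95.144/28
  149.168.95.160/28
  149.168.95.176/28
  149.168.95.192/28
  149.168.95.208/28
  149.168.95.224/28
  149.168.95.240/28
Subnets: 149.168.95.128/28, 149.168.95.144/28, 149.168.95.160/28, 149.168.95.176/28, 149.168.95.192/28, 149.168.95.208/28, 149.168.95.224/28, 149.168.95.240/28


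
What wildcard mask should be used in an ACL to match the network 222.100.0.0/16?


Subnet mask: 255.255.0.0
Wildcard = 255.255.255.255 - subnet mask
255 - 255 = 0
255 - 255 = 0
255 - 0 = 255
255 - 0 = 255
Wildcard: 0.0.255.255


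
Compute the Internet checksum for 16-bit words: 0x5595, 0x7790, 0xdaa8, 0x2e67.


Sum all words (with carry folding):
+ 0x5595 = 0x5595
+ 0x7790 = 0xcd25
+ 0xdaa8 = 0xa7ce
+ 0x2e67 = 0xd635
One's complement: ~0xd635
Checksum = 0x29ca


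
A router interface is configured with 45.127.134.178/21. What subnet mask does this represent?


/21 means 21 network bits, 11 host bits
Binary: 11111111111111111111100000000000
Mask: 255.255.248.0


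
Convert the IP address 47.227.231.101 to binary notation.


47 = 00101111
227 = 11100011
231 = 11100111
101 = 01100101
Binary: 00101111.11100011.11100111.01100101


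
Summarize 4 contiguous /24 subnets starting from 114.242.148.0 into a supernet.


Original prefix: /24
Number of subnets: 4 = 2^2
New prefix = 24 - 2 = 22
Supernet: 114.242.148.0/22


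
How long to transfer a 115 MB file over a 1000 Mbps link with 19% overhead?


Effective throughput = 1000 * (1 - 19/100) = 810 Mbps
File size in Mb = 115 * 8 = 920 Mb
Time = 920 / 810
Time = 1.1358 seconds


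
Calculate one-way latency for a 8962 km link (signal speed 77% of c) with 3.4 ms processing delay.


Speed = 0.77 * 3e5 km/s = 231000 km/s
Propagation delay = 8962 / 231000 = 0.0388 s = 38.7965 ms
Processing delay = 3.4 ms
Total one-way latency = 42.1965 ms


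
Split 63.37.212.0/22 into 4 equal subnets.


New prefix = 22 + 2 = 24
Each subnet has 256 addresses
  63.37.212.0/24
  63.37.213.0/24
  63.37.214.0/24
  63.37.215.0/24
Subnets: 63.37.212.0/24, 63.37.213.0/24, 63.37.214.0/24, 63.37.215.0/24


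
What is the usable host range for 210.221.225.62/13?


Network: 210.216.0.0
Broadcast: 210.223.255.255
First usable = network + 1
Last usable = broadcast - 1
Range: 210.216.0.1 to 210.223.255.254


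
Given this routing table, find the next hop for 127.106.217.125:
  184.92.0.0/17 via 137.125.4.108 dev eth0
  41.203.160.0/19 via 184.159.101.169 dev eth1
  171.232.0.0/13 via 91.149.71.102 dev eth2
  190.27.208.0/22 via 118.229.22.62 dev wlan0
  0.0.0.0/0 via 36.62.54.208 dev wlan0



Longest prefix match for 127.106.217.125:
  /17 184.92.0.0: no
  /19 41.203.160.0: no
  /13 171.232.0.0: no
  /22 190.27.208.0: no
  /0 0.0.0.0: MATCH
Selected: next-hop 36.62.54.208 via wlan0 (matched /0)


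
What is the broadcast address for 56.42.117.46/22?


Network: 56.42.116.0/22
Host bits = 10
Set all host bits to 1:
Broadcast: 56.42.119.255


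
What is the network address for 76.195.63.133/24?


IP:   01001100.11000011.00111111.10000101
Mask: 11111111.11111111.11111111.00000000
AND operation:
Net:  01001100.11000011.00111111.00000000
Network: 76.195.63.0/24


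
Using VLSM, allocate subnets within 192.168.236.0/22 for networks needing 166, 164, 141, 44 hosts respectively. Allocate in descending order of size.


166 hosts -> /24 (254 usable): 192.168.236.0/24
164 hosts -> /24 (254 usable): 192.168.237.0/24
141 hosts -> /24 (254 usable): 192.168.238.0/24
44 hosts -> /26 (62 usable): 192.168.239.0/26
Allocation: 192.168.236.0/24 (166 hosts, 254 usable); 192.168.237.0/24 (164 hosts, 254 usable); 192.168.238.0/24 (141 hosts, 254 usable); 192.168.239.0/26 (44 hosts, 62 usable)


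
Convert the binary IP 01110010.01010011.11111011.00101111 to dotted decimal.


01110010 = 114
01010011 = 83
11111011 = 251
00101111 = 47
IP: 114.83.251.47


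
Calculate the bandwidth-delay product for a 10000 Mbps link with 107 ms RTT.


BDP = bandwidth * RTT
= 10000 Mbps * 107 ms
= 10000 * 1e6 * 107 / 1000 bits
= 1070000000 bits
= 133750000 bytes
= 130615.2344 KB
BDP = 1070000000 bits (133750000 bytes)


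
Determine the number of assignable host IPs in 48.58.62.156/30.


Host bits = 32 - 30 = 2
Total addresses = 2^2 = 4
Usable = total - 2 (network and broadcast)
Usable hosts: 2


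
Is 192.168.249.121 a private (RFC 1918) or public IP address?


RFC 1918 private ranges:
  10.0.0.0/8 (10.0.0.0 - 10.255.255.255)
  172.16.0.0/12 (172.16.0.0 - 172.31.255.255)
  192.168.0.0/16 (192.168.0.0 - 192.168.255.255)
Private (in 192.168.0.0/16)


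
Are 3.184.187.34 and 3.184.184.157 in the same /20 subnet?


Mask: 255.255.240.0
3.184.187.34 AND mask = 3.184.176.0
3.184.184.157 AND mask = 3.184.176.0
Yes, same subnet (3.184.176.0)


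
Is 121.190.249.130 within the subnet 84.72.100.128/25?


Subnet network: 84.72.100.128
Test IP AND mask: 121.190.249.128
No, 121.190.249.130 is not in 84.72.100.128/25


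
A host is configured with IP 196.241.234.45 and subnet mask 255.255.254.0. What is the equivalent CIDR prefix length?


Binary: 11111111.11111111.11111110.00000000
Count leading 1s
Prefix: /23


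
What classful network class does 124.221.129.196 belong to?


First octet: 124
Binary: 01111100
0xxxxxxx -> Class A (1-126)
Class A, default mask 255.0.0.0 (/8)


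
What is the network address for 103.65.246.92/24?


IP:   01100111.01000001.11110110.01011100
Mask: 11111111.11111111.11111111.00000000
AND operation:
Net:  01100111.01000001.11110110.00000000
Network: 103.65.246.0/24


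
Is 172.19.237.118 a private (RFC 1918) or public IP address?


RFC 1918 private ranges:
  10.0.0.0/8 (10.0.0.0 - 10.255.255.255)
  172.16.0.0/12 (172.16.0.0 - 172.31.255.255)
  192.168.0.0/16 (192.168.0.0 - 192.168.255.255)
Private (in 172.16.0.0/12)


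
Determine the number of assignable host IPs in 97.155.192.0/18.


Host bits = 32 - 18 = 14
Total addresses = 2^14 = 16384
Usable = total - 2 (network and broadcast)
Usable hosts: 16382


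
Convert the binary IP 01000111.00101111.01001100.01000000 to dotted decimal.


01000111 = 71
00101111 = 47
01001100 = 76
01000000 = 64
IP: 71.47.76.64


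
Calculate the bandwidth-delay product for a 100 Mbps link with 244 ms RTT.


BDP = bandwidth * RTT
= 100 Mbps * 244 ms
= 100 * 1e6 * 244 / 1000 bits
= 24400000 bits
= 3050000 bytes
= 2978.5156 KB
BDP = 24400000 bits (3050000 bytes)


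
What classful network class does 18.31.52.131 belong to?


First octet: 18
Binary: 00010010
0xxxxxxx -> Class A (1-126)
Class A, default mask 255.0.0.0 (/8)


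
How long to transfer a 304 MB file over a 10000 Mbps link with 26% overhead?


Effective throughput = 10000 * (1 - 26/100) = 7400 Mbps
File size in Mb = 304 * 8 = 2432 Mb
Time = 2432 / 7400
Time = 0.3286 seconds


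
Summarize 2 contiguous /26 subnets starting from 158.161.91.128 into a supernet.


Original prefix: /26
Number of subnets: 2 = 2^1
New prefix = 26 - 1 = 25
Supernet: 158.161.91.128/25


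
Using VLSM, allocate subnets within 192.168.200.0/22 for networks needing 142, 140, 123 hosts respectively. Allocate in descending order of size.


142 hosts -> /24 (254 usable): 192.168.200.0/24
140 hosts -> /24 (254 usable): 192.168.201.0/24
123 hosts -> /25 (126 usable): 192.168.202.0/25
Allocation: 192.168.200.0/24 (142 hosts, 254 usable); 192.168.201.0/24 (140 hosts, 254 usable); 192.168.202.0/25 (123 hosts, 126 usable)


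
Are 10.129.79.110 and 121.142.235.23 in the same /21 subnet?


Mask: 255.255.248.0
10.129.79.110 AND mask = 10.129.72.0
121.142.235.23 AND mask = 121.142.232.0
No, different subnets (10.129.72.0 vs 121.142.232.0)


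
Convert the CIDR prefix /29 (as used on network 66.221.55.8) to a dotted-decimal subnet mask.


/29 means 29 network bits, 3 host bits
Binary: 11111111111111111111111111111000
Mask: 255.255.255.248


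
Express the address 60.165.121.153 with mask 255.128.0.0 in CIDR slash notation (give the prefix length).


Binary: 11111111.10000000.00000000.00000000
Count leading 1s
Prefix: /9


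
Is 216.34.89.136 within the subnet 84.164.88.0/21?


Subnet network: 84.164.88.0
Test IP AND mask: 216.34.88.0
No, 216.34.89.136 is not in 84.164.88.0/21


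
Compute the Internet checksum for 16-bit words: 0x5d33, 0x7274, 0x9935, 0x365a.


Sum all words (with carry folding):
+ 0x5d33 = 0x5d33
+ 0x7274 = 0xcfa7
+ 0x9935 = 0x68dd
+ 0x365a = 0x9f37
One's complement: ~0x9f37
Checksum = 0x60c8


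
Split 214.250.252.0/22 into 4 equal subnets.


New prefix = 22 + 2 = 24
Each subnet has 256 addresses
  214.250.252.0/24
  214.250.253.0/24
  214.250.254.0/24
  214.250.255.0/24
Subnets: 214.250.252.0/24, 214.250.253.0/24, 214.250.254.0/24, 214.250.255.0/24


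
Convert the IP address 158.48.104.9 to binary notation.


158 = 10011110
48 = 00110000
104 = 01101000
9 = 00001001
Binary: 10011110.00110000.01101000.00001001


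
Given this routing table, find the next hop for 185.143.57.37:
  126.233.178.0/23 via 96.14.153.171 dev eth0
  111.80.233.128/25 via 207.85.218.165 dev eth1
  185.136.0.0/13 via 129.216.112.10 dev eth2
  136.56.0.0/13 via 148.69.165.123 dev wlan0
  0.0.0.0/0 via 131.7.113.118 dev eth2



Longest prefix match for 185.143.57.37:
  /23 126.233.178.0: no
  /25 111.80.233.128: no
  /13 185.136.0.0: MATCH
  /13 136.56.0.0: no
  /0 0.0.0.0: MATCH
Selected: next-hop 129.216.112.10 via eth2 (matched /13)


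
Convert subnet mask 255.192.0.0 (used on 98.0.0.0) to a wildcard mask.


Subnet mask: 255.192.0.0
Wildcard = 255.255.255.255 - subnet mask
255 - 255 = 0
255 - 192 = 63
255 - 0 = 255
255 - 0 = 255
Wildcard: 0.63.255.255


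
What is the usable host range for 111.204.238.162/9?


Network: 111.128.0.0
Broadcast: 111.255.255.255
First usable = network + 1
Last usable = broadcast - 1
Range: 111.128.0.1 to 111.255.255.254


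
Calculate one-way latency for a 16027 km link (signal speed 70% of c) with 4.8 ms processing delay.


Speed = 0.7 * 3e5 km/s = 210000 km/s
Propagation delay = 16027 / 210000 = 0.0763 s = 76.319 ms
Processing delay = 4.8 ms
Total one-way latency = 81.119 ms


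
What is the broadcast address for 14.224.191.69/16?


Network: 14.224.0.0/16
Host bits = 16
Set all host bits to 1:
Broadcast: 14.224.255.255


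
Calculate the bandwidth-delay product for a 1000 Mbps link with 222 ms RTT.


BDP = bandwidth * RTT
= 1000 Mbps * 222 ms
= 1000 * 1e6 * 222 / 1000 bits
= 222000000 bits
= 27750000 bytes
= 27099.6094 KB
BDP = 222000000 bits (27750000 bytes)


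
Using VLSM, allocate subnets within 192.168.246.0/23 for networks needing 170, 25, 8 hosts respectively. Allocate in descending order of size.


170 hosts -> /24 (254 usable): 192.168.246.0/24
25 hosts -> /27 (30 usable): 192.168.247.0/27
8 hosts -> /28 (14 usable): 192.168.247.32/28
Allocation: 192.168.246.0/24 (170 hosts, 254 usable); 192.168.247.0/27 (25 hosts, 30 usable); 192.168.247.32/28 (8 hosts, 14 usable)


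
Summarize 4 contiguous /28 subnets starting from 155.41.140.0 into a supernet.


Original prefix: /28
Number of subnets: 4 = 2^2
New prefix = 28 - 2 = 26
Supernet: 155.41.140.0/26


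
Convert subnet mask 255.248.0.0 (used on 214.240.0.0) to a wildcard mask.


Subnet mask: 255.248.0.0
Wildcard = 255.255.255.255 - subnet mask
255 - 255 = 0
255 - 248 = 7
255 - 0 = 255
255 - 0 = 255
Wildcard: 0.7.255.255


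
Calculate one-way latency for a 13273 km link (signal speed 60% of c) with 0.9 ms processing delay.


Speed = 0.6 * 3e5 km/s = 180000 km/s
Propagation delay = 13273 / 180000 = 0.0737 s = 73.7389 ms
Processing delay = 0.9 ms
Total one-way latency = 74.6389 ms


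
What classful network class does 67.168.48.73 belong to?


First octet: 67
Binary: 01000011
0xxxxxxx -> Class A (1-126)
Class A, default mask 255.0.0.0 (/8)


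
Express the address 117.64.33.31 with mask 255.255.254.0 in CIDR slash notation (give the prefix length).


Binary: 11111111.11111111.11111110.00000000
Count leading 1s
Prefix: /23


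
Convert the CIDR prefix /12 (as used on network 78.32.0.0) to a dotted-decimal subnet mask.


/12 means 12 network bits, 20 host bits
Binary: 11111111111100000000000000000000
Mask: 255.240.0.0


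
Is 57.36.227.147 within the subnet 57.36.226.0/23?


Subnet network: 57.36.226.0
Test IP AND mask: 57.36.226.0
Yes, 57.36.227.147 is in 57.36.226.0/23


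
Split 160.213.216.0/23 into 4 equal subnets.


New prefix = 23 + 2 = 25
Each subnet has 128 addresses
  160.213.216.0/25
  160.213.216.128/25
  160.213.217.0/25
  160.213.217.128/25
Subnets: 160.213.216.0/25, 160.213.216.128/25, 160.213.217.0/25, 160.213.217.128/25


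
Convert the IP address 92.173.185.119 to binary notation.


92 = 01011100
173 = 10101101
185 = 10111001
119 = 01110111
Binary: 01011100.10101101.10111001.01110111


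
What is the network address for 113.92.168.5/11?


IP:   01110001.01011100.10101000.00000101
Mask: 11111111.11100000.00000000.00000000
AND operation:
Net:  01110001.01000000.00000000.00000000
Network: 113.64.0.0/11


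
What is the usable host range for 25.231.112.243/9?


Network: 25.128.0.0
Broadcast: 25.255.255.255
First usable = network + 1
Last usable = broadcast - 1
Range: 25.128.0.1 to 25.255.255.254


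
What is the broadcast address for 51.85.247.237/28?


Network: 51.85.247.224/28
Host bits = 4
Set all host bits to 1:
Broadcast: 51.85.247.239


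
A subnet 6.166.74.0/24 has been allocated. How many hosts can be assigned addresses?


Host bits = 32 - 24 = 8
Total addresses = 2^8 = 256
Usable = total - 2 (network and broadcast)
Usable hosts: 254


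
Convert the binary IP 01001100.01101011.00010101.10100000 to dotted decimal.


01001100 = 76
01101011 = 107
00010101 = 21
10100000 = 160
IP: 76.107.21.160


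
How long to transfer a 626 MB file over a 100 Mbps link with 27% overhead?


Effective throughput = 100 * (1 - 27/100) = 73 Mbps
File size in Mb = 626 * 8 = 5008 Mb
Time = 5008 / 73
Time = 68.6027 seconds


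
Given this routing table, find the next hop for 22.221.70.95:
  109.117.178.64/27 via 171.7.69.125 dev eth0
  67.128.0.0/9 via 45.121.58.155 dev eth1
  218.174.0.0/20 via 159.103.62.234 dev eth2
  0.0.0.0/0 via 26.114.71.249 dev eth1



Longest prefix match for 22.221.70.95:
  /27 109.117.178.64: no
  /9 67.128.0.0: no
  /20 218.174.0.0: no
  /0 0.0.0.0: MATCH
Selected: next-hop 26.114.71.249 via eth1 (matched /0)


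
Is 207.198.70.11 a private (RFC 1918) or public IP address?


RFC 1918 private ranges:
  10.0.0.0/8 (10.0.0.0 - 10.255.255.255)
  172.16.0.0/12 (172.16.0.0 - 172.31.255.255)
  192.168.0.0/16 (192.168.0.0 - 192.168.255.255)
Public (not in any RFC 1918 range)


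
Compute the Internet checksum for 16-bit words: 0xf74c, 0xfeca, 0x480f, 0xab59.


Sum all words (with carry folding):
+ 0xf74c = 0xf74c
+ 0xfeca = 0xf617
+ 0x480f = 0x3e27
+ 0xab59 = 0xe980
One's complement: ~0xe980
Checksum = 0x167f


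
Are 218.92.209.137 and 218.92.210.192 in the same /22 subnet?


Mask: 255.255.252.0
218.92.209.137 AND mask = 218.92.208.0
218.92.210.192 AND mask = 218.92.208.0
Yes, same subnet (218.92.208.0)


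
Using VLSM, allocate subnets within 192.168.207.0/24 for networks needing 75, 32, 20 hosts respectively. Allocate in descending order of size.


75 hosts -> /25 (126 usable): 192.168.207.0/25
32 hosts -> /26 (62 usable): 192.168.207.128/26
20 hosts -> /27 (30 usable): 192.168.207.192/27
Allocation: 192.168.207.0/25 (75 hosts, 126 usable); 192.168.207.128/26 (32 hosts, 62 usable); 192.168.207.192/27 (20 hosts, 30 usable)


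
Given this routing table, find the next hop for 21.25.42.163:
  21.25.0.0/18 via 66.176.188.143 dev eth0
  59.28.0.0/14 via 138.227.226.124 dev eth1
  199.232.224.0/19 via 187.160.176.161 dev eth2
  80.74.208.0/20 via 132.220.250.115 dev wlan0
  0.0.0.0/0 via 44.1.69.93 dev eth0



Longest prefix match for 21.25.42.163:
  /18 21.25.0.0: MATCH
  /14 59.28.0.0: no
  /19 199.232.224.0: no
  /20 80.74.208.0: no
  /0 0.0.0.0: MATCH
Selected: next-hop 66.176.188.143 via eth0 (matched /18)


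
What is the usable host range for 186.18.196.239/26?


Network: 186.18.196.192
Broadcast: 186.18.196.255
First usable = network + 1
Last usable = broadcast - 1
Range: 186.18.196.193 to 186.18.196.254


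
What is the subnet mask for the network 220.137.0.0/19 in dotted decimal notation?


/19 means 19 network bits, 13 host bits
Binary: 11111111111111111110000000000000
Mask: 255.255.224.0


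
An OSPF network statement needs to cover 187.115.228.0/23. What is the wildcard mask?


Subnet mask: 255.255.254.0
Wildcard = 255.255.255.255 - subnet mask
255 - 255 = 0
255 - 255 = 0
255 - 254 = 1
255 - 0 = 255
Wildcard: 0.0.1.255


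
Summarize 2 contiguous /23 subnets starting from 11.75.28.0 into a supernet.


Original prefix: /23
Number of subnets: 2 = 2^1
New prefix = 23 - 1 = 22
Supernet: 11.75.28.0/22


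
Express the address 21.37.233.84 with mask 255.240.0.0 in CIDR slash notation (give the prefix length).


Binary: 11111111.11110000.00000000.00000000
Count leading 1s
Prefix: /12


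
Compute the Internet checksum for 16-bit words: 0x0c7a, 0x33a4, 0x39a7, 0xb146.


Sum all words (with carry folding):
+ 0x0c7a = 0x0c7a
+ 0x33a4 = 0x401e
+ 0x39a7 = 0x79c5
+ 0xb146 = 0x2b0c
One's complement: ~0x2b0c
Checksum = 0xd4f3


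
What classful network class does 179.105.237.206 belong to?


First octet: 179
Binary: 10110011
10xxxxxx -> Class B (128-191)
Class B, default mask 255.255.0.0 (/16)


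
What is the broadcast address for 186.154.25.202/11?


Network: 186.128.0.0/11
Host bits = 21
Set all host bits to 1:
Broadcast: 186.159.255.255


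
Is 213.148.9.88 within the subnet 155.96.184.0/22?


Subnet network: 155.96.184.0
Test IP AND mask: 213.148.8.0
No, 213.148.9.88 is not in 155.96.184.0/22


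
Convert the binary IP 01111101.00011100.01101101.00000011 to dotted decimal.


01111101 = 125
00011100 = 28
01101101 = 109
00000011 = 3
IP: 125.28.109.3


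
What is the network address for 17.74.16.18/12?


IP:   00010001.01001010.00010000.00010010
Mask: 11111111.11110000.00000000.00000000
AND operation:
Net:  00010001.01000000.00000000.00000000
Network: 17.64.0.0/12


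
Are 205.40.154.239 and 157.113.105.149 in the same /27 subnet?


Mask: 255.255.255.224
205.40.154.239 AND mask = 205.40.154.224
157.113.105.149 AND mask = 157.113.105.128
No, different subnets (205.40.154.224 vs 157.113.105.128)


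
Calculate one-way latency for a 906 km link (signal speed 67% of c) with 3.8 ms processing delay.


Speed = 0.67 * 3e5 km/s = 201000 km/s
Propagation delay = 906 / 201000 = 0.0045 s = 4.5075 ms
Processing delay = 3.8 ms
Total one-way latency = 8.3075 ms


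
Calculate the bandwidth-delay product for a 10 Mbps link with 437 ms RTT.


BDP = bandwidth * RTT
= 10 Mbps * 437 ms
= 10 * 1e6 * 437 / 1000 bits
= 4370000 bits
= 546250 bytes
= 533.4473 KB
BDP = 4370000 bits (546250 bytes)


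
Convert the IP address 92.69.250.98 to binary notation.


92 = 01011100
69 = 01000101
250 = 11111010
98 = 01100010
Binary: 01011100.01000101.11111010.01100010


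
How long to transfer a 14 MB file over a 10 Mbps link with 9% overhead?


Effective throughput = 10 * (1 - 9/100) = 9.1 Mbps
File size in Mb = 14 * 8 = 112 Mb
Time = 112 / 9.1
Time = 12.3077 seconds


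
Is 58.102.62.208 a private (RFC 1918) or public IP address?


RFC 1918 private ranges:
  10.0.0.0/8 (10.0.0.0 - 10.255.255.255)
  172.16.0.0/12 (172.16.0.0 - 172.31.255.255)
  192.168.0.0/16 (192.168.0.0 - 192.168.255.255)
Public (not in any RFC 1918 range)


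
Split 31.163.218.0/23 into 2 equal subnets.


New prefix = 23 + 1 = 24
Each subnet has 256 addresses
  31.163.218.0/24
  31.163.219.0/24
Subnets: 31.163.218.0/24, 31.163.219.0/24


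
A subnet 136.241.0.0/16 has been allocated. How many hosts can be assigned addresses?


Host bits = 32 - 16 = 16
Total addresses = 2^16 = 65536
Usable = total - 2 (network and broadcast)
Usable hosts: 65534


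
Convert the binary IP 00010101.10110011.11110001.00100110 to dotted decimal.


00010101 = 21
10110011 = 179
11110001 = 241
00100110 = 38
IP: 21.179.241.38


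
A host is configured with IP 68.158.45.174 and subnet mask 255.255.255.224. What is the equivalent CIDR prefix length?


Binary: 11111111.11111111.11111111.11100000
Count leading 1s
Prefix: /27


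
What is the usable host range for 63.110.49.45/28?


Network: 63.110.49.32
Broadcast: 63.110.49.47
First usable = network + 1
Last usable = broadcast - 1
Range: 63.110.49.33 to 63.110.49.46


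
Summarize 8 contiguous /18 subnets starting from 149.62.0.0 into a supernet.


Original prefix: /18
Number of subnets: 8 = 2^3
New prefix = 18 - 3 = 15
Supernet: 149.62.0.0/15


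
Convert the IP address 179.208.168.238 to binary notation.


179 = 10110011
208 = 11010000
168 = 10101000
238 = 11101110
Binary: 10110011.11010000.10101000.11101110


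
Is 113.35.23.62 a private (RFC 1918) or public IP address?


RFC 1918 private ranges:
  10.0.0.0/8 (10.0.0.0 - 10.255.255.255)
  172.16.0.0/12 (172.16.0.0 - 172.31.255.255)
  192.168.0.0/16 (192.168.0.0 - 192.168.255.255)
Public (not in any RFC 1918 range)


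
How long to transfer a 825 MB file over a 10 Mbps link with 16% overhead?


Effective throughput = 10 * (1 - 16/100) = 8.4 Mbps
File size in Mb = 825 * 8 = 6600 Mb
Time = 6600 / 8.4
Time = 785.7143 seconds


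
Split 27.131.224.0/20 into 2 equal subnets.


New prefix = 20 + 1 = 21
Each subnet has 2048 addresses
  27.131.224.0/21
  27.131.232.0/21
Subnets: 27.131.224.0/21, 27.131.232.0/21


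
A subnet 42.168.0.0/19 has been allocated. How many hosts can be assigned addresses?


Host bits = 32 - 19 = 13
Total addresses = 2^13 = 8192
Usable = total - 2 (network and broadcast)
Usable hosts: 8190


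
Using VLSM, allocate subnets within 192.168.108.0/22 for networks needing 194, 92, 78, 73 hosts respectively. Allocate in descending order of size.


194 hosts -> /24 (254 usable): 192.168.108.0/24
92 hosts -> /25 (126 usable): 192.168.109.0/25
78 hosts -> /25 (126 usable): 192.168.109.128/25
73 hosts -> /25 (126 usable): 192.168.110.0/25
Allocation: 192.168.108.0/24 (194 hosts, 254 usable); 192.168.109.0/25 (92 hosts, 126 usable); 192.168.109.128/25 (78 hosts, 126 usable); 192.168.110.0/25 (73 hosts, 126 usable)


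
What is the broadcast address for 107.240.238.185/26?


Network: 107.240.238.128/26
Host bits = 6
Set all host bits to 1:
Broadcast: 107.240.238.191


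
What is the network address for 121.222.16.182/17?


IP:   01111001.11011110.00010000.10110110
Mask: 11111111.11111111.10000000.00000000
AND operation:
Net:  01111001.11011110.00000000.00000000
Network: 121.222.0.0/17


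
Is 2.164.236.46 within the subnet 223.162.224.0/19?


Subnet network: 223.162.224.0
Test IP AND mask: 2.164.224.0
No, 2.164.236.46 is not in 223.162.224.0/19


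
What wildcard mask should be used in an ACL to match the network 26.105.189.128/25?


Subnet mask: 255.255.255.128
Wildcard = 255.255.255.255 - subnet mask
255 - 255 = 0
255 - 255 = 0
255 - 255 = 0
255 - 128 = 127
Wildcard: 0.0.0.127


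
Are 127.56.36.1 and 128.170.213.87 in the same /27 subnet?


Mask: 255.255.255.224
127.56.36.1 AND mask = 127.56.36.0
128.170.213.87 AND mask = 128.170.213.64
No, different subnets (127.56.36.0 vs 128.170.213.64)


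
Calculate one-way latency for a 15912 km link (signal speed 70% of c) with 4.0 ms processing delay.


Speed = 0.7 * 3e5 km/s = 210000 km/s
Propagation delay = 15912 / 210000 = 0.0758 s = 75.7714 ms
Processing delay = 4.0 ms
Total one-way latency = 79.7714 ms


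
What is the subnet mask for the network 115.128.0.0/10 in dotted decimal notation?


/10 means 10 network bits, 22 host bits
Binary: 11111111110000000000000000000000
Mask: 255.192.0.0


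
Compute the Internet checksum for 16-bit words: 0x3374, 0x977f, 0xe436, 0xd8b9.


Sum all words (with carry folding):
+ 0x3374 = 0x3374
+ 0x977f = 0xcaf3
+ 0xe436 = 0xaf2a
+ 0xd8b9 = 0x87e4
One's complement: ~0x87e4
Checksum = 0x781b


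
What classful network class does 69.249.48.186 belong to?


First octet: 69
Binary: 01000101
0xxxxxxx -> Class A (1-126)
Class A, default mask 255.0.0.0 (/8)


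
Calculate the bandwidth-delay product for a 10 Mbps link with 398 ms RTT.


BDP = bandwidth * RTT
= 10 Mbps * 398 ms
= 10 * 1e6 * 398 / 1000 bits
= 3980000 bits
= 497500 bytes
= 485.8398 KB
BDP = 3980000 bits (497500 bytes)


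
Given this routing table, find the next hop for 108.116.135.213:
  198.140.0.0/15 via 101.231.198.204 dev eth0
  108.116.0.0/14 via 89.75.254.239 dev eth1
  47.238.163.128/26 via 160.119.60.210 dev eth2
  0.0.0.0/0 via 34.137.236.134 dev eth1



Longest prefix match for 108.116.135.213:
  /15 198.140.0.0: no
  /14 108.116.0.0: MATCH
  /26 47.238.163.128: no
  /0 0.0.0.0: MATCH
Selected: next-hop 89.75.254.239 via eth1 (matched /14)


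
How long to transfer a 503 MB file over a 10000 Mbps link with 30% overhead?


Effective throughput = 10000 * (1 - 30/100) = 7000 Mbps
File size in Mb = 503 * 8 = 4024 Mb
Time = 4024 / 7000
Time = 0.5749 seconds


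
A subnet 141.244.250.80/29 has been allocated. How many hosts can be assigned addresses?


Host bits = 32 - 29 = 3
Total addresses = 2^3 = 8
Usable = total - 2 (network and broadcast)
Usable hosts: 6


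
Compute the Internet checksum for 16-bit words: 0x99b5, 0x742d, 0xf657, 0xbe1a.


Sum all words (with carry folding):
+ 0x99b5 = 0x99b5
+ 0x742d = 0x0de3
+ 0xf657 = 0x043b
+ 0xbe1a = 0xc255
One's complement: ~0xc255
Checksum = 0x3daa


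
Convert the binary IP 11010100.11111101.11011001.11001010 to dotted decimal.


11010100 = 212
11111101 = 253
11011001 = 217
11001010 = 202
IP: 212.253.217.202


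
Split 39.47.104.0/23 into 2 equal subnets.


New prefix = 23 + 1 = 24
Each subnet has 256 addresses
  39.47.104.0/24
  39.47.105.0/24
Subnets: 39.47.104.0/24, 39.47.105.0/24


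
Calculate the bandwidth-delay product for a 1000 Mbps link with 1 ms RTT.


BDP = bandwidth * RTT
= 1000 Mbps * 1 ms
= 1000 * 1e6 * 1 / 1000 bits
= 1000000 bits
= 125000 bytes
= 122.0703 KB
BDP = 1000000 bits (125000 bytes)


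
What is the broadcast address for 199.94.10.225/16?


Network: 199.94.0.0/16
Host bits = 16
Set all host bits to 1:
Broadcast: 199.94.255.255


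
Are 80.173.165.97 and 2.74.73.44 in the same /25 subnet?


Mask: 255.255.255.128
80.173.165.97 AND mask = 80.173.165.0
2.74.73.44 AND mask = 2.74.73.0
No, different subnets (80.173.165.0 vs 2.74.73.0)


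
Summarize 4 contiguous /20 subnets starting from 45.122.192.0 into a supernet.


Original prefix: /20
Number of subnets: 4 = 2^2
New prefix = 20 - 2 = 18
Supernet: 45.122.192.0/18


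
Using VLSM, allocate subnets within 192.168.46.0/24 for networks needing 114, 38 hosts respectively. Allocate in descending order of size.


114 hosts -> /25 (126 usable): 192.168.46.0/25
38 hosts -> /26 (62 usable): 192.168.46.128/26
Allocation: 192.168.46.0/25 (114 hosts, 126 usable); 192.168.46.128/26 (38 hosts, 62 usable)


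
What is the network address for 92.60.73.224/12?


IP:   01011100.00111100.01001001.11100000
Mask: 11111111.11110000.00000000.00000000
AND operation:
Net:  01011100.00110000.00000000.00000000
Network: 92.48.0.0/12


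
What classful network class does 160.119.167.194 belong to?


First octet: 160
Binary: 10100000
10xxxxxx -> Class B (128-191)
Class B, default mask 255.255.0.0 (/16)


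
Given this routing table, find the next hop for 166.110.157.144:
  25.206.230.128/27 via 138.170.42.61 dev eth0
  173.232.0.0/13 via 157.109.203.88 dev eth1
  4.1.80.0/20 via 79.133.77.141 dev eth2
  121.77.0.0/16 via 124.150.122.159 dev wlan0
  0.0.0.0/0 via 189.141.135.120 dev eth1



Longest prefix match for 166.110.157.144:
  /27 25.206.230.128: no
  /13 173.232.0.0: no
  /20 4.1.80.0: no
  /16 121.77.0.0: no
  /0 0.0.0.0: MATCH
Selected: next-hop 189.141.135.120 via eth1 (matched /0)


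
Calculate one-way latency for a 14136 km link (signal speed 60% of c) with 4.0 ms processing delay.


Speed = 0.6 * 3e5 km/s = 180000 km/s
Propagation delay = 14136 / 180000 = 0.0785 s = 78.5333 ms
Processing delay = 4.0 ms
Total one-way latency = 82.5333 ms


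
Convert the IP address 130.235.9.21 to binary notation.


130 = 10000010
235 = 11101011
9 = 00001001
21 = 00010101
Binary: 10000010.11101011.00001001.00010101


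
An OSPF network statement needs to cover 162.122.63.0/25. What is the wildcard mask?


Subnet mask: 255.255.255.128
Wildcard = 255.255.255.255 - subnet mask
255 - 255 = 0
255 - 255 = 0
255 - 255 = 0
255 - 128 = 127
Wildcard: 0.0.0.127


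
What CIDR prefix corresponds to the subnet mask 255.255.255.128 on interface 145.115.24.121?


Binary: 11111111.11111111.11111111.10000000
Count leading 1s
Prefix: /25


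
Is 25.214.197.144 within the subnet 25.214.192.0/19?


Subnet network: 25.214.192.0
Test IP AND mask: 25.214.192.0
Yes, 25.214.197.144 is in 25.214.192.0/19


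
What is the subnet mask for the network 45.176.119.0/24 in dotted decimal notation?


/24 means 24 network bits, 8 host bits
Binary: 11111111111111111111111100000000
Mask: 255.255.255.0


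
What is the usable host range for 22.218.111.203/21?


Network: 22.218.104.0
Broadcast: 22.218.111.255
First usable = network + 1
Last usable = broadcast - 1
Range: 22.218.104.1 to 22.218.111.254


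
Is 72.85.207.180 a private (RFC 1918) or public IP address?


RFC 1918 private ranges:
  10.0.0.0/8 (10.0.0.0 - 10.255.255.255)
  172.16.0.0/12 (172.16.0.0 - 172.31.255.255)
  192.168.0.0/16 (192.168.0.0 - 192.168.255.255)
Public (not in any RFC 1918 range)


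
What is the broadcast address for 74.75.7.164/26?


Network: 74.75.7.128/26
Host bits = 6
Set all host bits to 1:
Broadcast: 74.75.7.191


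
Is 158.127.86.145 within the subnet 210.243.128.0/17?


Subnet network: 210.243.128.0
Test IP AND mask: 158.127.0.0
No, 158.127.86.145 is not in 210.243.128.0/17


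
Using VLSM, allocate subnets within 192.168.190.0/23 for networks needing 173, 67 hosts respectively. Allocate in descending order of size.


173 hosts -> /24 (254 usable): 192.168.190.0/24
67 hosts -> /25 (126 usable): 192.168.191.0/25
Allocation: 192.168.190.0/24 (173 hosts, 254 usable); 192.168.191.0/25 (67 hosts, 126 usable)


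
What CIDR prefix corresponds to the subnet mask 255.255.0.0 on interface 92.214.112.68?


Binary: 11111111.11111111.00000000.00000000
Count leading 1s
Prefix: /16


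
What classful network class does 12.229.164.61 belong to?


First octet: 12
Binary: 00001100
0xxxxxxx -> Class A (1-126)
Class A, default mask 255.0.0.0 (/8)


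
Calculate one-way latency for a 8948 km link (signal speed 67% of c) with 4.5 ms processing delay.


Speed = 0.67 * 3e5 km/s = 201000 km/s
Propagation delay = 8948 / 201000 = 0.0445 s = 44.5174 ms
Processing delay = 4.5 ms
Total one-way latency = 49.0174 ms


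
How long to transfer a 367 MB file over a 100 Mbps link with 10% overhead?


Effective throughput = 100 * (1 - 10/100) = 90 Mbps
File size in Mb = 367 * 8 = 2936 Mb
Time = 2936 / 90
Time = 32.6222 seconds


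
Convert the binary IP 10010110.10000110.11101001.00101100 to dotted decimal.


10010110 = 150
10000110 = 134
11101001 = 233
00101100 = 44
IP: 150.134.233.44


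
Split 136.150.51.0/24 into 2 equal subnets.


New prefix = 24 + 1 = 25
Each subnet has 128 addresses
  136.150.51.0/25
  136.150.51.128/25
Subnets: 136.150.51.0/25, 136.150.51.128/25


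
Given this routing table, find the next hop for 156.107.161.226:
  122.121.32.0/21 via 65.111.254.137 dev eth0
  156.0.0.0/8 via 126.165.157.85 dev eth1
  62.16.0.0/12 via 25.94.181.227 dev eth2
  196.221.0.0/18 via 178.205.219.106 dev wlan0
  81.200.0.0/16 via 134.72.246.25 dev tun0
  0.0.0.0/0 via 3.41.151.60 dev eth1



Longest prefix match for 156.107.161.226:
  /21 122.121.32.0: no
  /8 156.0.0.0: MATCH
  /12 62.16.0.0: no
  /18 196.221.0.0: no
  /16 81.200.0.0: no
  /0 0.0.0.0: MATCH
Selected: next-hop 126.165.157.85 via eth1 (matched /8)


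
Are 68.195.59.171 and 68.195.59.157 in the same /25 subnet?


Mask: 255.255.255.128
68.195.59.171 AND mask = 68.195.59.128
68.195.59.157 AND mask = 68.195.59.128
Yes, same subnet (68.195.59.128)


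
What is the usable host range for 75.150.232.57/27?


Network: 75.150.232.32
Broadcast: 75.150.232.63
First usable = network + 1
Last usable = broadcast - 1
Range: 75.150.232.33 to 75.150.232.62


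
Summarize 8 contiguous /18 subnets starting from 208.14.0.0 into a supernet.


Original prefix: /18
Number of subnets: 8 = 2^3
New prefix = 18 - 3 = 15
Supernet: 208.14.0.0/15


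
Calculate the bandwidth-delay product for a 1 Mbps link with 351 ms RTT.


BDP = bandwidth * RTT
= 1 Mbps * 351 ms
= 1 * 1e6 * 351 / 1000 bits
= 351000 bits
= 43875 bytes
= 42.8467 KB
BDP = 351000 bits (43875 bytes)


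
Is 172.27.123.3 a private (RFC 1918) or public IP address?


RFC 1918 private ranges:
  10.0.0.0/8 (10.0.0.0 - 10.255.255.255)
  172.16.0.0/12 (172.16.0.0 - 172.31.255.255)
  192.168.0.0/16 (192.168.0.0 - 192.168.255.255)
Private (in 172.16.0.0/12)


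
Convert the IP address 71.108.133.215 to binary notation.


71 = 01000111
108 = 01101100
133 = 10000101
215 = 11010111
Binary: 01000111.01101100.10000101.11010111


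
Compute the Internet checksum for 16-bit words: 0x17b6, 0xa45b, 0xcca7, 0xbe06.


Sum all words (with carry folding):
+ 0x17b6 = 0x17b6
+ 0xa45b = 0xbc11
+ 0xcca7 = 0x88b9
+ 0xbe06 = 0x46c0
One's complement: ~0x46c0
Checksum = 0xb93f


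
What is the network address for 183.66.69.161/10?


IP:   10110111.01000010.01000101.10100001
Mask: 11111111.11000000.00000000.00000000
AND operation:
Net:  10110111.01000000.00000000.00000000
Network: 183.64.0.0/10


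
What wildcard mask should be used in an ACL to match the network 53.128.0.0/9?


Subnet mask: 255.128.0.0
Wildcard = 255.255.255.255 - subnet mask
255 - 255 = 0
255 - 128 = 127
255 - 0 = 255
255 - 0 = 255
Wildcard: 0.127.255.255


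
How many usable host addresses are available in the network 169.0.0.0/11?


Host bits = 32 - 11 = 21
Total addresses = 2^21 = 2097152
Usable = total - 2 (network and broadcast)
Usable hosts: 2097150


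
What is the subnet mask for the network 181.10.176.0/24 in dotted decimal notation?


/24 means 24 network bits, 8 host bits
Binary: 11111111111111111111111100000000
Mask: 255.255.255.0


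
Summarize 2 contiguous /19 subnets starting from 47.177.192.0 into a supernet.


Original prefix: /19
Number of subnets: 2 = 2^1
New prefix = 19 - 1 = 18
Supernet: 47.177.192.0/18


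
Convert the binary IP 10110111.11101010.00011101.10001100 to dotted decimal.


10110111 = 183
11101010 = 234
00011101 = 29
10001100 = 140
IP: 183.234.29.140


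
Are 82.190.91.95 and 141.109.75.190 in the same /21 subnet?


Mask: 255.255.248.0
82.190.91.95 AND mask = 82.190.88.0
141.109.75.190 AND mask = 141.109.72.0
No, different subnets (82.190.88.0 vs 141.109.72.0)


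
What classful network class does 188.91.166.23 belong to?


First octet: 188
Binary: 10111100
10xxxxxx -> Class B (128-191)
Class B, default mask 255.255.0.0 (/16)


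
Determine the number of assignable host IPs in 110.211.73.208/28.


Host bits = 32 - 28 = 4
Total addresses = 2^4 = 16
Usable = total - 2 (network and broadcast)
Usable hosts: 14


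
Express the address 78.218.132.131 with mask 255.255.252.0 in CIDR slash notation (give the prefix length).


Binary: 11111111.11111111.11111100.00000000
Count leading 1s
Prefix: /22


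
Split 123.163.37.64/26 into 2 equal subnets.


New prefix = 26 + 1 = 27
Each subnet has 32 addresses
  123.163.37.64/27
  123.163.37.96/27
Subnets: 123.163.37.64/27, 123.163.37.96/27


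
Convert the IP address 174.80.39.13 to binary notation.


174 = 10101110
80 = 01010000
39 = 00100111
13 = 00001101
Binary: 10101110.01010000.00100111.00001101


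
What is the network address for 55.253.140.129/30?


IP:   00110111.11111101.10001100.10000001
Mask: 11111111.11111111.11111111.11111100
AND operation:
Net:  00110111.11111101.10001100.10000000
Network: 55.253.140.128/30


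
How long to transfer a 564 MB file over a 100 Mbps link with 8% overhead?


Effective throughput = 100 * (1 - 8/100) = 92 Mbps
File size in Mb = 564 * 8 = 4512 Mb
Time = 4512 / 92
Time = 49.0435 seconds


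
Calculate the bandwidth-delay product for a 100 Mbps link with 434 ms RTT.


BDP = bandwidth * RTT
= 100 Mbps * 434 ms
= 100 * 1e6 * 434 / 1000 bits
= 43400000 bits
= 5425000 bytes
= 5297.8516 KB
BDP = 43400000 bits (5425000 bytes)


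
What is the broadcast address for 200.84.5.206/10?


Network: 200.64.0.0/10
Host bits = 22
Set all host bits to 1:
Broadcast: 200.127.255.255


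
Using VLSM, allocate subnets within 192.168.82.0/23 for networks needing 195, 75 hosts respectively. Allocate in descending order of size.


195 hosts -> /24 (254 usable): 192.168.82.0/24
75 hosts -> /25 (126 usable): 192.168.83.0/25
Allocation: 192.168.82.0/24 (195 hosts, 254 usable); 192.168.83.0/25 (75 hosts, 126 usable)


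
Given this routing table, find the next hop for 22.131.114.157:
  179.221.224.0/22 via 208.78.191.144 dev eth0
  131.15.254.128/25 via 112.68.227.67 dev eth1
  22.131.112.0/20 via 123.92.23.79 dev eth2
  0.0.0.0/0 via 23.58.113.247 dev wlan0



Longest prefix match for 22.131.114.157:
  /22 179.221.224.0: no
  /25 131.15.254.128: no
  /20 22.131.112.0: MATCH
  /0 0.0.0.0: MATCH
Selected: next-hop 123.92.23.79 via eth2 (matched /20)
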